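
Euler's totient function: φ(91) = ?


Factor n: 91 = 7 × 13
φ(n) = n · ∏(1 - 1/p) over distinct primes p | n
φ(91) = 91 · (1 - 1/7) · (1 - 1/13) = 72

φ(91) = 72


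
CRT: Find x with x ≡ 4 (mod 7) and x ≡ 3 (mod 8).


m₁ = 7, m₂ = 8, gcd = 1, so CRT applies. M = m₁·m₂ = 56
Let M₁ = M/m₁ = 8, M₂ = M/m₂ = 7
Find y₁ ≡ M₁⁻¹ (mod m₁): 8⁻¹ ≡ 1 (mod 7)
Find y₂ ≡ M₂⁻¹ (mod m₂): 7⁻¹ ≡ 7 (mod 8)
x = a₁·M₁·y₁ + a₂·M₂·y₂ = 4·8·1 + 3·7·7 = 179
Reduce mod 56: x ≡ 11
Check: 11 mod 7 = 4 ✓, 11 mod 8 = 3 ✓

x ≡ 11 (mod 56)


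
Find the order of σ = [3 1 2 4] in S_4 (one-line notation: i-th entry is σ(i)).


Cycle decomposition: (1 3 2)
Cycle lengths: 3
Order = lcm(3) = 3

ord(σ) = 3


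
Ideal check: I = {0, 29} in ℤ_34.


Check ideal conditions for I = {0, 29} in ℤ_34:
(1) I is an additive subgroup? No
(2) For r ∈ ℤ_34 and a ∈ I: r·a ∈ I? No  [counterexample: r=2, a=29, r·a mod 34 = 24 ∉ I]

No, I is not an ideal of ℤ_34


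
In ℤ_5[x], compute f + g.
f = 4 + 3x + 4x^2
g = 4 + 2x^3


Add coefficients mod 5:
x^0: 4 + 4 = 3 (mod 5)
x^1: 3 + 0 = 3 (mod 5)
x^2: 4 + 0 = 4 (mod 5)
x^3: 0 + 2 = 2 (mod 5)
Result: 3 + 3x + 4x^2 + 2x^3

f + g = 3 + 3x + 4x^2 + 2x^3


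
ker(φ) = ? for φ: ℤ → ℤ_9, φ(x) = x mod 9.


Kernel = preimage of identity
ker(φ) = {x ∈ ℤ : x ≡ 0 (mod 9)} = 9ℤ = {0, ±9, ±18, ...}

ker(φ) = 9ℤ


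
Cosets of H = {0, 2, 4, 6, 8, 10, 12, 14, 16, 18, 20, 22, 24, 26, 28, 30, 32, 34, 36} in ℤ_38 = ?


H = {0, 2, 4, 6, 8, 10, 12, 14, 16, 18, 20, 22, 24, 26, 28, 30, 32, 34, 36}, |H| = 19
Number of cosets = |G|/|H| = 38/19 = 2
0 + H = {0, 2, 4, 6, 8, 10, 12, 14, 16, 18, 20, 22, 24, 26, 28, 30, 32, 34, 36}
1 + H = {1, 3, 5, 7, 9, 11, 13, 15, 17, 19, 21, 23, 25, 27, 29, 31, 33, 35, 37}

Cosets: 0+H={0,2,4,6,8,10,12,14,16,18,20,22,24,26,28,30,32,34,36}; 1+H={1,3,5,7,9,11,13,15,17,19,21,23,25,27,29,31,33,35,37}


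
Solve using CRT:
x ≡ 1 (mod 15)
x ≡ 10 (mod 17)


m₁ = 15, m₂ = 17, gcd = 1, so CRT applies. M = m₁·m₂ = 255
Let M₁ = M/m₁ = 17, M₂ = M/m₂ = 15
Find y₁ ≡ M₁⁻¹ (mod m₁): 17⁻¹ ≡ 8 (mod 15)
Find y₂ ≡ M₂⁻¹ (mod m₂): 15⁻¹ ≡ 8 (mod 17)
x = a₁·M₁·y₁ + a₂·M₂·y₂ = 1·17·8 + 10·15·8 = 1336
Reduce mod 255: x ≡ 61
Check: 61 mod 15 = 1 ✓, 61 mod 17 = 10 ✓

x ≡ 61 (mod 255)


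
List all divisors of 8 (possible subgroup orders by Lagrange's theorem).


Lagrange's theorem: |H| divides |G|
|G| = 8
Divisors of 8: 1, 2, 4, 8

Possible subgroup orders: {1, 2, 4, 8}


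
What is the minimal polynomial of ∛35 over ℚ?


∛35 satisfies x³ - 35 = 0, irreducible over ℚ (no rational root; 35 is not a perfect cube)

Minimal polynomial: x³ - 35


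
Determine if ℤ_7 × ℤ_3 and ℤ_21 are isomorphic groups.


Comparing ℤ_7 × ℤ_3 and ℤ_21:
gcd(7,3) = 1, so ℤ_7 × ℤ_3 ≅ ℤ_21 (CRT)

Yes, ℤ_7 × ℤ_3 ≅ ℤ_21


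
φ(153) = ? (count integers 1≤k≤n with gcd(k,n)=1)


Factor n: 153 = 3^2 × 17
φ(n) = n · ∏(1 - 1/p) over distinct primes p | n
φ(153) = 153 · (1 - 1/3) · (1 - 1/17) = 96

φ(153) = 96


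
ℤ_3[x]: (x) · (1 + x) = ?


Expand and collect like terms; reduce coefficients mod 3:
x^0: 0·1 = 0 ≡ 0 (mod 3)
x^1: 0·1 + 1·1 = 1 ≡ 1 (mod 3)
x^2: 1·1 = 1 ≡ 1 (mod 3)
Result: x + x^2

f · g = x + x^2


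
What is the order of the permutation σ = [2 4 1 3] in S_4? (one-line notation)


Cycle decomposition: (1 2 4 3)
Cycle lengths: 4
Order = lcm(4) = 4

ord(σ) = 4


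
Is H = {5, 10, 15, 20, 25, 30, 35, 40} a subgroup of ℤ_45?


Subgroup test for H = {5, 10, 15, 20, 25, 30, 35, 40} in (ℤ_45, +):
(1) 0 ∈ H? No
(2) Closure: for all a,b ∈ H, (a+b) mod 45 ∈ H? No  [counterexample: 5 + 40 = 0 ∉ H]
(3) Inverses: for all a ∈ H, -a mod 45 ∈ H? Yes

No, H is not a subgroup of ℤ_45


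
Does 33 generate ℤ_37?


g generates ℤ_n iff gcd(g, n) = 1
gcd(33, 37) = 1
Since gcd = 1, 33 is a generator.

Yes, 33 generates ℤ_37


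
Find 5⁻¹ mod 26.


Use the extended Euclidean algorithm to write 1 = 5·s + 26·t; then s mod 26 is the inverse.
Euclidean algorithm:
  5 = 0·26 + 5
  26 = 5·5 + 1
  5 = 5·1 + 0
gcd(5,26) = 1
Back-substitution gives: 5·(-5) + 26·(1) = 1
So 5⁻¹ ≡ -5 ≡ 21 (mod 26)
Check: 5 × 21 = 105 ≡ 1 (mod 26) ✓

5⁻¹ ≡ 21 (mod 26)


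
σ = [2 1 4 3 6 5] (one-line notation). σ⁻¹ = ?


To find σ⁻¹, swap domain and range:
σ(1) = 2 → σ⁻¹(2) = 1
σ(2) = 1 → σ⁻¹(1) = 2
σ(3) = 4 → σ⁻¹(4) = 3
σ(4) = 3 → σ⁻¹(3) = 4
σ(5) = 6 → σ⁻¹(6) = 5
σ(6) = 5 → σ⁻¹(5) = 6

σ⁻¹ = [2 1 4 3 6 5]


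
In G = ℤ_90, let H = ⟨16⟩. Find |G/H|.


|⟨16⟩| = n / gcd(16, 90) = 90 / 2 = 45
H is normal (ℤ_90 is abelian).
|G/H| = |G| / |H| = 90 / 45 = 2

|G/H| = 2


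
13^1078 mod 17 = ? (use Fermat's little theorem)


Fermat's little theorem: if p is prime and gcd(a,p)=1, then a^(p-1) ≡ 1 (mod p)
p = 17 is prime, gcd(13,17) = 1
Reduce exponent: 1078 mod 16 = 6
So 13^1078 ≡ 13^6 (mod 17)
13^6 mod 17 = 16

13^1078 ≡ 16 (mod 17)


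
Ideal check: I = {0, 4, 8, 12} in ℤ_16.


Check ideal conditions for I = {0, 4, 8, 12} in ℤ_16:
(1) I is an additive subgroup? Yes
(2) For r ∈ ℤ_16 and a ∈ I: r·a ∈ I? Yes

Yes, I is an ideal of ℤ_16


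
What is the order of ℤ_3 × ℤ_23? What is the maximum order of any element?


|ℤ_3 × ℤ_23| = 3 × 23 = 69
Max element order = lcm(3,23) = 69
Cyclic? Yes (gcd=1)

|ℤ_3×ℤ_23| = 69, max element order = 69


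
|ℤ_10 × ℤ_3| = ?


|A × B| = |A| · |B|
|ℤ_10 × ℤ_3| = 10 × 3 = 30

|ℤ_10 × ℤ_3| = 30


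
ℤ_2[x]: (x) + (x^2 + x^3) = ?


Add coefficients mod 2:
x^0: 0 + 0 = 0 (mod 2)
x^1: 1 + 0 = 1 (mod 2)
x^2: 0 + 1 = 1 (mod 2)
x^3: 0 + 1 = 1 (mod 2)
Result: x + x^2 + x^3

f + g = x + x^2 + x^3


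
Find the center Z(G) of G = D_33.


Z(G) = {g ∈ G | gx = xg for all x ∈ G}
For odd n, Z(D_n) = {e}: no nontrivial rotation commutes with all reflections

Z(D_33) = {e}


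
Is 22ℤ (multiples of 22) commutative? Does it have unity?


22ℤ is a commutative ring under +,× but has no multiplicative identity (1 ∉ 22ℤ); it has no zero divisors, but without unity it is not an integral domain
Commutative: Yes
Integral domain: No
Has unity: No

22ℤ (multiples of 22): Commutative=Yes, Unity=No


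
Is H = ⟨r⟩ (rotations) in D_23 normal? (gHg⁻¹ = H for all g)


H = ⟨r⟩ (rotations) in D_23
The rotation subgroup ⟨r⟩ has index 2 in D_23, so it is normal

Yes, normal subgroup


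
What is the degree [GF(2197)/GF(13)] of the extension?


GF(2197) = GF(13^3), so the extension degree is 3

[GF(2197)/GF(13)] = 3


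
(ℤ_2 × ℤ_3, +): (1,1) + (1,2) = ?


Operation: componentwise addition mod (2, 3)
(1,1) + (1,2) = ((a₁+b₁) mod 2, (a₂+b₂) mod 3) with a = (1,1), b = (1,2)

(1,1) + (1,2) = (0,0)


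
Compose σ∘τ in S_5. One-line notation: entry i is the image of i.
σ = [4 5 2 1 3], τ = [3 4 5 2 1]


σ∘τ: apply τ first, then σ
1 →τ 3 →σ 2
2 →τ 4 →σ 1
3 →τ 5 →σ 3
4 →τ 2 →σ 5
5 →τ 1 →σ 4

σ∘τ = [2 1 3 5 4]


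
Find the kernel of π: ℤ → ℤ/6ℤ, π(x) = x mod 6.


Kernel = preimage of identity
ker(π) = multiples of 6 = 6ℤ

ker(π) = 6ℤ


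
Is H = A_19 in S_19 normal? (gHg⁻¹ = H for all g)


H = A_19 in S_19
A_19 has index 2 in S_19, and every subgroup of index 2 is normal

Yes, normal subgroup


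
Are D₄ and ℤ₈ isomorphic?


Comparing D₄ and ℤ₈:
D₄ is non-abelian, ℤ₈ is abelian

No, D₄ ≇ ℤ₈


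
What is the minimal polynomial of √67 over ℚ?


√67 satisfies x² - 67 = 0, irreducible over ℚ since 67 is squarefree

Minimal polynomial: x² - 67


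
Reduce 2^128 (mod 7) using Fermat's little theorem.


Fermat's little theorem: if p is prime and gcd(a,p)=1, then a^(p-1) ≡ 1 (mod p)
p = 7 is prime, gcd(2,7) = 1
Reduce exponent: 128 mod 6 = 2
So 2^128 ≡ 2^2 (mod 7)
2^2 mod 7 = 4

2^128 ≡ 4 (mod 7)


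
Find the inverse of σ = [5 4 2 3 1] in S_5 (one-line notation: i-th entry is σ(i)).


To find σ⁻¹, swap domain and range:
σ(1) = 5 → σ⁻¹(5) = 1
σ(2) = 4 → σ⁻¹(4) = 2
σ(3) = 2 → σ⁻¹(2) = 3
σ(4) = 3 → σ⁻¹(3) = 4
σ(5) = 1 → σ⁻¹(1) = 5

σ⁻¹ = [5 3 4 2 1]


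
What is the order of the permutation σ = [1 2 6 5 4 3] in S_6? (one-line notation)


Cycle decomposition: (3 6) (4 5)
Cycle lengths: 2, 2
Order = lcm(2, 2) = 2

ord(σ) = 2


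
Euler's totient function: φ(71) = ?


Factor n: 71 = 71
φ(n) = n · ∏(1 - 1/p) over distinct primes p | n
φ(71) = 71 · (1 - 1/71) = 70

φ(71) = 70


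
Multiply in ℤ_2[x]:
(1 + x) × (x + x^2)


Expand and collect like terms; reduce coefficients mod 2:
x^0: 1·0 = 0 ≡ 0 (mod 2)
x^1: 1·1 + 1·0 = 1 ≡ 1 (mod 2)
x^2: 1·1 + 1·1 = 2 ≡ 0 (mod 2)
x^3: 1·1 = 1 ≡ 1 (mod 2)
Result: x + x^3

f · g = x + x^3


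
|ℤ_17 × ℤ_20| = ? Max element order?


|ℤ_17 × ℤ_20| = 17 × 20 = 340
Max element order = lcm(17,20) = 340
Cyclic? Yes (gcd=1)

|ℤ_17×ℤ_20| = 340, max element order = 340


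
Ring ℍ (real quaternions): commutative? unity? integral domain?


quaternion multiplication is non-commutative (ij = k ≠ ji = -k); has unity 1; a division ring but not an integral domain since integral domains are commutative by convention
Commutative: No
Integral domain: No
Has unity: Yes

ℍ (real quaternions): Commutative=No, Unity=Yes


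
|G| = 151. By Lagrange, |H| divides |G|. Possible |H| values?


Lagrange's theorem: |H| divides |G|
|G| = 151
Divisors of 151: 1, 151

Possible subgroup orders: {1, 151}


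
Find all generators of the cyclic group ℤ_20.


g generates ℤ_n iff gcd(g,n) = 1
Prime factors of 20: 2, 5
Generators are g ∈ {1,...,19} not divisible by any of these primes.
Generators: {1, 3, 7, 9, 11, 13, 17, 19}
Number of generators = φ(20) = 8

Generators of ℤ_20 = {1, 3, 7, 9, 11, 13, 17, 19}


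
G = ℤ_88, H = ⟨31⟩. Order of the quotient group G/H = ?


|⟨31⟩| = n / gcd(31, 88) = 88 / 1 = 88
H is normal (ℤ_88 is abelian).
|G/H| = |G| / |H| = 88 / 88 = 1

|G/H| = 1


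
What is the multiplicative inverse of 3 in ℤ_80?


Use the extended Euclidean algorithm to write 1 = 3·s + 80·t; then s mod 80 is the inverse.
Euclidean algorithm:
  3 = 0·80 + 3
  80 = 26·3 + 2
  3 = 1·2 + 1
  2 = 2·1 + 0
gcd(3,80) = 1
Back-substitution gives: 3·(27) + 80·(-1) = 1
So 3⁻¹ ≡ 27 ≡ 27 (mod 80)
Check: 3 × 27 = 81 ≡ 1 (mod 80) ✓

3⁻¹ ≡ 27 (mod 80)


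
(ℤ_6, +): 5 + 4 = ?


Operation: addition mod 6
5 + 4 = (a + b) mod 6 with a = 5, b = 4

5 + 4 = 3


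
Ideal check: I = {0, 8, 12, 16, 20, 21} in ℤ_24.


Check ideal conditions for I = {0, 8, 12, 16, 20, 21} in ℤ_24:
(1) I is an additive subgroup? No
(2) For r ∈ ℤ_24 and a ∈ I: r·a ∈ I? No  [counterexample: r=2, a=21, r·a mod 24 = 18 ∉ I]

No, I is not an ideal of ℤ_24


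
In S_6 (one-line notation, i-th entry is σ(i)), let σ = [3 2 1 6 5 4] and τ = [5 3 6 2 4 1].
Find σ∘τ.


σ∘τ: apply τ first, then σ
1 →τ 5 →σ 5
2 →τ 3 →σ 1
3 →τ 6 →σ 4
4 →τ 2 →σ 2
5 →τ 4 →σ 6
6 →τ 1 →σ 3

σ∘τ = [5 1 4 2 6 3]


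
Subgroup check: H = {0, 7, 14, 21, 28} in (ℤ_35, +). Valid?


Subgroup test for H = {0, 7, 14, 21, 28} in (ℤ_35, +):
(1) 0 ∈ H? Yes
(2) Closure: for all a,b ∈ H, (a+b) mod 35 ∈ H? Yes
(3) Inverses: for all a ∈ H, -a mod 35 ∈ H? Yes

Yes, H is a subgroup of ℤ_35


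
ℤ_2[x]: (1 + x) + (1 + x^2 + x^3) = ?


Add coefficients mod 2:
x^0: 1 + 1 = 0 (mod 2)
x^1: 1 + 0 = 1 (mod 2)
x^2: 0 + 1 = 1 (mod 2)
x^3: 0 + 1 = 1 (mod 2)
Result: x + x^2 + x^3

f + g = x + x^2 + x^3


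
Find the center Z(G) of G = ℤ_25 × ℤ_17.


Z(G) = {g ∈ G | gx = xg for all x ∈ G}
Direct product of abelian groups is abelian, so Z(G) = G

Z(ℤ_25 × ℤ_17) = ℤ_25 × ℤ_17


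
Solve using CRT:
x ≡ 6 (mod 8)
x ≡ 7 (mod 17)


m₁ = 8, m₂ = 17, gcd = 1, so CRT applies. M = m₁·m₂ = 136
Let M₁ = M/m₁ = 17, M₂ = M/m₂ = 8
Find y₁ ≡ M₁⁻¹ (mod m₁): 17⁻¹ ≡ 1 (mod 8)
Find y₂ ≡ M₂⁻¹ (mod m₂): 8⁻¹ ≡ 15 (mod 17)
x = a₁·M₁·y₁ + a₂·M₂·y₂ = 6·17·1 + 7·8·15 = 942
Reduce mod 136: x ≡ 126
Check: 126 mod 8 = 6 ✓, 126 mod 17 = 7 ✓

x ≡ 126 (mod 136)


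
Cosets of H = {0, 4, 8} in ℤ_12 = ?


H = {0, 4, 8}, |H| = 3
Number of cosets = |G|/|H| = 12/3 = 4
0 + H = {0, 4, 8}
1 + H = {1, 5, 9}
2 + H = {2, 6, 10}
3 + H = {3, 7, 11}

Cosets: 0+H={0,4,8}; 1+H={1,5,9}; 2+H={2,6,10}; 3+H={3,7,11}


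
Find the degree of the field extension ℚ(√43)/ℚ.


√43 has minimal polynomial x² - 43 (irreducible over ℚ since 43 is squarefree)

[ℚ(√43)/ℚ] = 2


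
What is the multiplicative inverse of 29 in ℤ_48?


Use the extended Euclidean algorithm to write 1 = 29·s + 48·t; then s mod 48 is the inverse.
Euclidean algorithm:
  29 = 0·48 + 29
  48 = 1·29 + 19
  29 = 1·19 + 10
  19 = 1·10 + 9
  10 = 1·9 + 1
  9 = 9·1 + 0
gcd(29,48) = 1
Back-substitution gives: 29·(5) + 48·(-3) = 1
So 29⁻¹ ≡ 5 ≡ 5 (mod 48)
Check: 29 × 5 = 145 ≡ 1 (mod 48) ✓

29⁻¹ ≡ 5 (mod 48)


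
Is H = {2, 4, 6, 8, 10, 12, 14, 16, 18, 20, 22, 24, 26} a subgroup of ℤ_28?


Subgroup test for H = {2, 4, 6, 8, 10, 12, 14, 16, 18, 20, 22, 24, 26} in (ℤ_28, +):
(1) 0 ∈ H? No
(2) Closure: for all a,b ∈ H, (a+b) mod 28 ∈ H? No  [counterexample: 2 + 26 = 0 ∉ H]
(3) Inverses: for all a ∈ H, -a mod 28 ∈ H? Yes

No, H is not a subgroup of ℤ_28


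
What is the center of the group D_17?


Z(G) = {g ∈ G | gx = xg for all x ∈ G}
For odd n, Z(D_n) = {e}: no nontrivial rotation commutes with all reflections

Z(D_17) = {e}


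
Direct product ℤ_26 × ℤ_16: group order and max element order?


|ℤ_26 × ℤ_16| = 26 × 16 = 416
Max element order = lcm(26,16) = 208
Cyclic? No (gcd=2)

|ℤ_26×ℤ_16| = 416, max element order = 208


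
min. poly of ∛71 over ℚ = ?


∛71 satisfies x³ - 71 = 0, irreducible over ℚ (no rational root; 71 is not a perfect cube)

Minimal polynomial: x³ - 71


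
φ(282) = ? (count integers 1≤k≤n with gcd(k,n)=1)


Factor n: 282 = 2 × 3 × 47
φ(n) = n · ∏(1 - 1/p) over distinct primes p | n
φ(282) = 282 · (1 - 1/2) · (1 - 1/3) · (1 - 1/47) = 92

φ(282) = 92


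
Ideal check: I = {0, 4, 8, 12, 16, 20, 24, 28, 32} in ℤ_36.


Check ideal conditions for I = {0, 4, 8, 12, 16, 20, 24, 28, 32} in ℤ_36:
(1) I is an additive subgroup? Yes
(2) For r ∈ ℤ_36 and a ∈ I: r·a ∈ I? Yes

Yes, I is an ideal of ℤ_36


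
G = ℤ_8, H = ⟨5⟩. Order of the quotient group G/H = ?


|⟨5⟩| = n / gcd(5, 8) = 8 / 1 = 8
H is normal (ℤ_8 is abelian).
|G/H| = |G| / |H| = 8 / 8 = 1

|G/H| = 1


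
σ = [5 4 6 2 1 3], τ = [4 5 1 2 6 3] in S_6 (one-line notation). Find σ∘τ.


σ∘τ: apply τ first, then σ
1 →τ 4 →σ 2
2 →τ 5 →σ 1
3 →τ 1 →σ 5
4 →τ 2 →σ 4
5 →τ 6 →σ 3
6 →τ 3 →σ 6

σ∘τ = [2 1 5 4 3 6]


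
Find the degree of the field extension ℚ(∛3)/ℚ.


∛3 has minimal polynomial x³ - 3 (irreducible over ℚ since 3 is not a perfect cube)

[ℚ(∛3)/ℚ] = 3


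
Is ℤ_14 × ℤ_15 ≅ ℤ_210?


Comparing ℤ_14 × ℤ_15 and ℤ_210:
gcd(14,15) = 1, so ℤ_14 × ℤ_15 ≅ ℤ_210 (CRT)

Yes, ℤ_14 × ℤ_15 ≅ ℤ_210


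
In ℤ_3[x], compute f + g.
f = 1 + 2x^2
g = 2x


Add coefficients mod 3:
x^0: 1 + 0 = 1 (mod 3)
x^1: 0 + 2 = 2 (mod 3)
x^2: 2 + 0 = 2 (mod 3)
Result: 1 + 2x + 2x^2

f + g = 1 + 2x + 2x^2


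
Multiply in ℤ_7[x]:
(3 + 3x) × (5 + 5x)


Expand and collect like terms; reduce coefficients mod 7:
x^0: 3·5 = 15 ≡ 1 (mod 7)
x^1: 3·5 + 3·5 = 30 ≡ 2 (mod 7)
x^2: 3·5 = 15 ≡ 1 (mod 7)
Result: 1 + 2x + x^2

f · g = 1 + 2x + x^2


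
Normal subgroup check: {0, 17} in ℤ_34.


H = {0, 17} in ℤ_34
ℤ_34 is abelian; every subgroup of an abelian group is normal

Yes, normal subgroup


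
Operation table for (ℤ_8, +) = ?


Elements: {0, 1, 2, 3, 4, 5, 6, 7}
Operation: addition mod 8
Entry (a, b) = (a + b) mod 8

Cayley table:
  | 0 | 1 | 2 | 3 | 4 | 5 | 6 | 7
0 | 0 | 1 | 2 | 3 | 4 | 5 | 6 | 7
1 | 1 | 2 | 3 | 4 | 5 | 6 | 7 | 0
2 | 2 | 3 | 4 | 5 | 6 | 7 | 0 | 1
3 | 3 | 4 | 5 | 6 | 7 | 0 | 1 | 2
4 | 4 | 5 | 6 | 7 | 0 | 1 | 2 | 3
5 | 5 | 6 | 7 | 0 | 1 | 2 | 3 | 4
6 | 6 | 7 | 0 | 1 | 2 | 3 | 4 | 5
7 | 7 | 0 | 1 | 2 | 3 | 4 | 5 | 6


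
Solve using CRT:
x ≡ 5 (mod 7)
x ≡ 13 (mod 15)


m₁ = 7, m₂ = 15, gcd = 1, so CRT applies. M = m₁·m₂ = 105
Let M₁ = M/m₁ = 15, M₂ = M/m₂ = 7
Find y₁ ≡ M₁⁻¹ (mod m₁): 15⁻¹ ≡ 1 (mod 7)
Find y₂ ≡ M₂⁻¹ (mod m₂): 7⁻¹ ≡ 13 (mod 15)
x = a₁·M₁·y₁ + a₂·M₂·y₂ = 5·15·1 + 13·7·13 = 1258
Reduce mod 105: x ≡ 103
Check: 103 mod 7 = 5 ✓, 103 mod 15 = 13 ✓

x ≡ 103 (mod 105)


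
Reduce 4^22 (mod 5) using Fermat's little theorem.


Fermat's little theorem: if p is prime and gcd(a,p)=1, then a^(p-1) ≡ 1 (mod p)
p = 5 is prime, gcd(4,5) = 1
Reduce exponent: 22 mod 4 = 2
So 4^22 ≡ 4^2 (mod 5)
4^2 mod 5 = 1

4^22 ≡ 1 (mod 5)


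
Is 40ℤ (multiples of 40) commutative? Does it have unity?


40ℤ is a commutative ring under +,× but has no multiplicative identity (1 ∉ 40ℤ); it has no zero divisors, but without unity it is not an integral domain
Commutative: Yes
Integral domain: No
Has unity: No

40ℤ (multiples of 40): Commutative=Yes, Unity=No


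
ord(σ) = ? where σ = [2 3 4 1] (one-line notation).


Cycle decomposition: (1 2 3 4)
Cycle lengths: 4
Order = lcm(4) = 4

ord(σ) = 4


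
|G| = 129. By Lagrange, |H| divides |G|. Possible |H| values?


Lagrange's theorem: |H| divides |G|
|G| = 129
Divisors of 129: 1, 3, 43, 129

Possible subgroup orders: {1, 3, 43, 129}


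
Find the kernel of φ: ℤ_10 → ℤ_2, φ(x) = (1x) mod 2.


Kernel = preimage of identity
ker(φ) = {x ∈ ℤ_10 : 1x ≡ 0 (mod 2)}. Since 2 | 10, φ is well-defined. The kernel is the cyclic subgroup ⟨2⟩ of ℤ_10 (order 5), i.e. {0, 2, 4, 6, 8}

ker(φ) = {0, 2, 4, 6, 8}


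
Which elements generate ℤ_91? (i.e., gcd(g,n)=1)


g generates ℤ_n iff gcd(g,n) = 1
Prime factors of 91: 7, 13
Generators are g ∈ {1,...,90} not divisible by any of these primes.
Generators: {1, 2, 3, 4, 5, 6, 8, 9, 10, 11, 12, 15, 16, 17, 18, 19, 20, 22, 23, 24, 25, 27, 29, 30, 31, 32, 33, 34, 36, 37, 38, 40, 41, 43, 44, 45, 46, 47, 48, 50, 51, 53, 54, 55, 57, 58, 59, 60, 61, 62, 64, 66, 67, 68, 69, 71, 72, 73, 74, 75, 76, 79, 80, 81, 82, 83, 85, 86, 87, 88, 89, 90}
Number of generators = φ(91) = 72

Generators of ℤ_91 = {1, 2, 3, 4, 5, 6, 8, 9, 10, 11, 12, 15, 16, 17, 18, 19, 20, 22, 23, 24, 25, 27, 29, 30, 31, 32, 33, 34, 36, 37, 38, 40, 41, 43, 44, 45, 46, 47, 48, 50, 51, 53, 54, 55, 57, 58, 59, 60, 61, 62, 64, 66, 67, 68, 69, 71, 72, 73, 74, 75, 76, 79, 80, 81, 82, 83, 85, 86, 87, 88, 89, 90}


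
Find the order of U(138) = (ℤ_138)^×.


U(n) is the group of units mod n; |U(n)| = φ(n)
|U(138)| = φ(138) = 44

|U(138) = (ℤ_138)^×| = 44


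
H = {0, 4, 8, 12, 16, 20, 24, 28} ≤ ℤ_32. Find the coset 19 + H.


19 + H = {19 + h (mod 32) : h ∈ H}
19+0=19, 19+4=23, 19+8=27, 19+12=31, 19+16=3, 19+20=7, 19+24=11, 19+28=15
19 + H = {3, 7, 11, 15, 19, 23, 27, 31} = 3 + H

19 + H = {3, 7, 11, 15, 19, 23, 27, 31}


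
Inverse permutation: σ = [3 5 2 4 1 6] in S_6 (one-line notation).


To find σ⁻¹, swap domain and range:
σ(1) = 3 → σ⁻¹(3) = 1
σ(2) = 5 → σ⁻¹(5) = 2
σ(3) = 2 → σ⁻¹(2) = 3
σ(4) = 4 → σ⁻¹(4) = 4
σ(5) = 1 → σ⁻¹(1) = 5
σ(6) = 6 → σ⁻¹(6) = 6

σ⁻¹ = [5 3 1 4 2 6]


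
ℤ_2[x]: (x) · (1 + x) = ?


Expand and collect like terms; reduce coefficients mod 2:
x^0: 0·1 = 0 ≡ 0 (mod 2)
x^1: 0·1 + 1·1 = 1 ≡ 1 (mod 2)
x^2: 1·1 = 1 ≡ 1 (mod 2)
Result: x + x^2

f · g = x + x^2


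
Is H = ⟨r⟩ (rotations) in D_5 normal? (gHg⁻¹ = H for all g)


H = ⟨r⟩ (rotations) in D_5
The rotation subgroup ⟨r⟩ has index 2 in D_5, so it is normal

Yes, normal subgroup


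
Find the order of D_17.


|D_n| = 2n (n rotations and n reflections)
|D_17| = 2×17 = 34

|D_17| = 34


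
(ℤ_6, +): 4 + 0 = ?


Operation: addition mod 6
4 + 0 = (a + b) mod 6 with a = 4, b = 0

4 + 0 = 4


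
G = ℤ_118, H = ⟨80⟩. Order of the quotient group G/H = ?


|⟨80⟩| = n / gcd(80, 118) = 118 / 2 = 59
H is normal (ℤ_118 is abelian).
|G/H| = |G| / |H| = 118 / 59 = 2

|G/H| = 2


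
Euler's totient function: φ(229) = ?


Factor n: 229 = 229
φ(n) = n · ∏(1 - 1/p) over distinct primes p | n
φ(229) = 229 · (1 - 1/229) = 228

φ(229) = 228


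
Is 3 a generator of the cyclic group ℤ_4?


g generates ℤ_n iff gcd(g, n) = 1
gcd(3, 4) = 1
Since gcd = 1, 3 is a generator.

Yes, 3 generates ℤ_4


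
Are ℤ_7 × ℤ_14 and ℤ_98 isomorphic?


Comparing ℤ_7 × ℤ_14 and ℤ_98:
gcd(7,14) = 7 ≠ 1. Max element order in ℤ_7×ℤ_14 is lcm(7,14) = 14 < 98, so it has no element of order 98

No, ℤ_7 × ℤ_14 ≇ ℤ_98


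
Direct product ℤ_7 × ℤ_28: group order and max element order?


|ℤ_7 × ℤ_28| = 7 × 28 = 196
Max element order = lcm(7,28) = 28
Cyclic? No (gcd=7)

|ℤ_7×ℤ_28| = 196, max element order = 28


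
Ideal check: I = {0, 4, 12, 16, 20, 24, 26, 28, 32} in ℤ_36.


Check ideal conditions for I = {0, 4, 12, 16, 20, 24, 26, 28, 32} in ℤ_36:
(1) I is an additive subgroup? No
(2) For r ∈ ℤ_36 and a ∈ I: r·a ∈ I? No  [counterexample: r=2, a=4, r·a mod 36 = 8 ∉ I]

No, I is not an ideal of ℤ_36


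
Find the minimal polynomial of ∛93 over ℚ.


∛93 satisfies x³ - 93 = 0, irreducible over ℚ (no rational root; 93 is not a perfect cube)

Minimal polynomial: x³ - 93


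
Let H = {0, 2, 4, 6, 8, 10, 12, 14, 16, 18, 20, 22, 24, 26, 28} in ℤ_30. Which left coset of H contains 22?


22 + H = {22 + h (mod 30) : h ∈ H}
22+0=22, 22+2=24, 22+4=26, 22+6=28, 22+8=0, 22+10=2, 22+12=4, 22+14=6, 22+16=8, 22+18=10, 22+20=12, 22+22=14, 22+24=16, 22+26=18, 22+28=20
22 + H = {0, 2, 4, 6, 8, 10, 12, 14, 16, 18, 20, 22, 24, 26, 28} = 0 + H

22 + H = {0, 2, 4, 6, 8, 10, 12, 14, 16, 18, 20, 22, 24, 26, 28}


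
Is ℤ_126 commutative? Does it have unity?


ℤ_126 is a commutative ring with unity 1; 126 = 2×63 is composite, so 2·63 ≡ 0 gives zero divisors (not an integral domain)
Commutative: Yes
Integral domain: No
Has unity: Yes

ℤ_126: Commutative=Yes, Unity=Yes


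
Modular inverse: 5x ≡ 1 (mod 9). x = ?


Use the extended Euclidean algorithm to write 1 = 5·s + 9·t; then s mod 9 is the inverse.
Euclidean algorithm:
  5 = 0·9 + 5
  9 = 1·5 + 4
  5 = 1·4 + 1
  4 = 4·1 + 0
gcd(5,9) = 1
Back-substitution gives: 5·(2) + 9·(-1) = 1
So 5⁻¹ ≡ 2 ≡ 2 (mod 9)
Check: 5 × 2 = 10 ≡ 1 (mod 9) ✓

5⁻¹ ≡ 2 (mod 9)


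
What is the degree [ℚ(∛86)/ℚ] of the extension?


∛86 has minimal polynomial x³ - 86 (irreducible over ℚ since 86 is not a perfect cube)

[ℚ(∛86)/ℚ] = 3


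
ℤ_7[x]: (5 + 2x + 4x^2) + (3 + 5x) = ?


Add coefficients mod 7:
x^0: 5 + 3 = 1 (mod 7)
x^1: 2 + 5 = 0 (mod 7)
x^2: 4 + 0 = 4 (mod 7)
Result: 1 + 4x^2

f + g = 1 + 4x^2


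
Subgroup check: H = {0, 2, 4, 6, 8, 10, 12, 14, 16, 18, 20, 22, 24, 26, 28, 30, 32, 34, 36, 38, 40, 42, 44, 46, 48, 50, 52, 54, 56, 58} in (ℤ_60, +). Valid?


Subgroup test for H = {0, 2, 4, 6, 8, 10, 12, 14, 16, 18, 20, 22, 24, 26, 28, 30, 32, 34, 36, 38, 40, 42, 44, 46, 48, 50, 52, 54, 56, 58} in (ℤ_60, +):
(1) 0 ∈ H? Yes
(2) Closure: for all a,b ∈ H, (a+b) mod 60 ∈ H? Yes
(3) Inverses: for all a ∈ H, -a mod 60 ∈ H? Yes

Yes, H is a subgroup of ℤ_60


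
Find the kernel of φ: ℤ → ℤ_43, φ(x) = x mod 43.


Kernel = preimage of identity
ker(φ) = {x ∈ ℤ : x ≡ 0 (mod 43)} = 43ℤ = {0, ±43, ±86, ...}

ker(φ) = 43ℤ


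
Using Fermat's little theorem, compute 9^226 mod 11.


Fermat's little theorem: if p is prime and gcd(a,p)=1, then a^(p-1) ≡ 1 (mod p)
p = 11 is prime, gcd(9,11) = 1
Reduce exponent: 226 mod 10 = 6
So 9^226 ≡ 9^6 (mod 11)
9^6 mod 11 = 9

9^226 ≡ 9 (mod 11)


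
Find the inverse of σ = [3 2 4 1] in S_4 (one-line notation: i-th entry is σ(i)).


To find σ⁻¹, swap domain and range:
σ(1) = 3 → σ⁻¹(3) = 1
σ(2) = 2 → σ⁻¹(2) = 2
σ(3) = 4 → σ⁻¹(4) = 3
σ(4) = 1 → σ⁻¹(1) = 4

σ⁻¹ = [4 2 1 3]


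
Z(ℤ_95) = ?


Z(G) = {g ∈ G | gx = xg for all x ∈ G}
ℤ_95 is abelian, so Z(G) = G

Z(ℤ_95) = ℤ_95


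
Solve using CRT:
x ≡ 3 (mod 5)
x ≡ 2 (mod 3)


m₁ = 5, m₂ = 3, gcd = 1, so CRT applies. M = m₁·m₂ = 15
Let M₁ = M/m₁ = 3, M₂ = M/m₂ = 5
Find y₁ ≡ M₁⁻¹ (mod m₁): 3⁻¹ ≡ 2 (mod 5)
Find y₂ ≡ M₂⁻¹ (mod m₂): 5⁻¹ ≡ 2 (mod 3)
x = a₁·M₁·y₁ + a₂·M₂·y₂ = 3·3·2 + 2·5·2 = 38
Reduce mod 15: x ≡ 8
Check: 8 mod 5 = 3 ✓, 8 mod 3 = 2 ✓

x ≡ 8 (mod 15)


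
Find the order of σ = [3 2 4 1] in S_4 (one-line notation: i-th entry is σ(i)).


Cycle decomposition: (1 3 4)
Cycle lengths: 3
Order = lcm(3) = 3

ord(σ) = 3


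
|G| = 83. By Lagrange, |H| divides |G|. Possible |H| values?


Lagrange's theorem: |H| divides |G|
|G| = 83
Divisors of 83: 1, 83

Possible subgroup orders: {1, 83}


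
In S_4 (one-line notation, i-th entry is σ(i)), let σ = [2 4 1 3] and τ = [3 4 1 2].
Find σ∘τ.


σ∘τ: apply τ first, then σ
1 →τ 3 →σ 1
2 →τ 4 →σ 3
3 →τ 1 →σ 2
4 →τ 2 →σ 4

σ∘τ = [1 3 2 4]


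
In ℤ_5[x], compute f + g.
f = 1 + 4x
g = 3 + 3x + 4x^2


Add coefficients mod 5:
x^0: 1 + 3 = 4 (mod 5)
x^1: 4 + 3 = 2 (mod 5)
x^2: 0 + 4 = 4 (mod 5)
Result: 4 + 2x + 4x^2

f + g = 4 + 2x + 4x^2


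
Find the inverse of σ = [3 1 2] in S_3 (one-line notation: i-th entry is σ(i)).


To find σ⁻¹, swap domain and range:
σ(1) = 3 → σ⁻¹(3) = 1
σ(2) = 1 → σ⁻¹(1) = 2
σ(3) = 2 → σ⁻¹(2) = 3

σ⁻¹ = [2 3 1]


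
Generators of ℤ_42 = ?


g generates ℤ_n iff gcd(g,n) = 1
Prime factors of 42: 2, 3, 7
Generators are g ∈ {1,...,41} not divisible by any of these primes.
Generators: {1, 5, 11, 13, 17, 19, 23, 25, 29, 31, 37, 41}
Number of generators = φ(42) = 12

Generators of ℤ_42 = {1, 5, 11, 13, 17, 19, 23, 25, 29, 31, 37, 41}


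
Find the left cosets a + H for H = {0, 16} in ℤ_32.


H = {0, 16}, |H| = 2
Number of cosets = |G|/|H| = 32/2 = 16
0 + H = {0, 16}
1 + H = {1, 17}
2 + H = {2, 18}
3 + H = {3, 19}
4 + H = {4, 20}
5 + H = {5, 21}
6 + H = {6, 22}
7 + H = {7, 23}
8 + H = {8, 24}
9 + H = {9, 25}
10 + H = {10, 26}
11 + H = {11, 27}
12 + H = {12, 28}
13 + H = {13, 29}
14 + H = {14, 30}
15 + H = {15, 31}

Cosets: 0+H={0,16}; 1+H={1,17}; 2+H={2,18}; 3+H={3,19}; 4+H={4,20}; 5+H={5,21}; 6+H={6,22}; 7+H={7,23}; 8+H={8,24}; 9+H={9,25}; 10+H={10,26}; 11+H={11,27}; 12+H={12,28}; 13+H={13,29}; 14+H={14,30}; 15+H={15,31}


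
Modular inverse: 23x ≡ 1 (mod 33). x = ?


Use the extended Euclidean algorithm to write 1 = 23·s + 33·t; then s mod 33 is the inverse.
Euclidean algorithm:
  23 = 0·33 + 23
  33 = 1·23 + 10
  23 = 2·10 + 3
  10 = 3·3 + 1
  3 = 3·1 + 0
gcd(23,33) = 1
Back-substitution gives: 23·(-10) + 33·(7) = 1
So 23⁻¹ ≡ -10 ≡ 23 (mod 33)
Check: 23 × 23 = 529 ≡ 1 (mod 33) ✓

23⁻¹ ≡ 23 (mod 33)


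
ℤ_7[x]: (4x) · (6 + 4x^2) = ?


Expand and collect like terms; reduce coefficients mod 7:
x^0: 0·6 = 0 ≡ 0 (mod 7)
x^1: 0·0 + 4·6 = 24 ≡ 3 (mod 7)
x^2: 0·4 + 4·0 = 0 ≡ 0 (mod 7)
x^3: 4·4 = 16 ≡ 2 (mod 7)
Result: 3x + 2x^3

f · g = 3x + 2x^3


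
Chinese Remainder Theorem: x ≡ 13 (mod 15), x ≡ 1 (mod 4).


m₁ = 15, m₂ = 4, gcd = 1, so CRT applies. M = m₁·m₂ = 60
Let M₁ = M/m₁ = 4, M₂ = M/m₂ = 15
Find y₁ ≡ M₁⁻¹ (mod m₁): 4⁻¹ ≡ 4 (mod 15)
Find y₂ ≡ M₂⁻¹ (mod m₂): 15⁻¹ ≡ 3 (mod 4)
x = a₁·M₁·y₁ + a₂·M₂·y₂ = 13·4·4 + 1·15·3 = 253
Reduce mod 60: x ≡ 13
Check: 13 mod 15 = 13 ✓, 13 mod 4 = 1 ✓

x ≡ 13 (mod 60)


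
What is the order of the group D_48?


|D_n| = 2n (n rotations and n reflections)
|D_48| = 2×48 = 96

|D_48| = 96


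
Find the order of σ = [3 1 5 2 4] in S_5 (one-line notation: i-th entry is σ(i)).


Cycle decomposition: (1 3 5 4 2)
Cycle lengths: 5
Order = lcm(5) = 5

ord(σ) = 5


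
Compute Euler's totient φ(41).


Factor n: 41 = 41
φ(n) = n · ∏(1 - 1/p) over distinct primes p | n
φ(41) = 41 · (1 - 1/41) = 40

φ(41) = 40


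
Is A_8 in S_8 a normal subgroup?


H = A_8 in S_8
A_8 has index 2 in S_8, and every subgroup of index 2 is normal

Yes, normal subgroup


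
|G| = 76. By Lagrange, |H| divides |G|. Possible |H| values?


Lagrange's theorem: |H| divides |G|
|G| = 76
Divisors of 76: 1, 2, 4, 19, 38, 76

Possible subgroup orders: {1, 2, 4, 19, 38, 76}


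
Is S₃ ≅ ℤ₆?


Comparing S₃ and ℤ₆:
S₃ is non-abelian, ℤ₆ is abelian

No, S₃ ≇ ℤ₆


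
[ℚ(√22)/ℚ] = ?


√22 has minimal polynomial x² - 22 (irreducible over ℚ since 22 is squarefree)

[ℚ(√22)/ℚ] = 2


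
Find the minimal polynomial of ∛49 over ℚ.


∛49 satisfies x³ - 49 = 0, irreducible over ℚ (no rational root; 49 is not a perfect cube)

Minimal polynomial: x³ - 49


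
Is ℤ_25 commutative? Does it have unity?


ℤ_25 is a commutative ring with unity 1; 25 = 5×5 is composite, so 5·5 ≡ 0 gives zero divisors (not an integral domain)
Commutative: Yes
Integral domain: No
Has unity: Yes

ℤ_25: Commutative=Yes, Unity=Yes


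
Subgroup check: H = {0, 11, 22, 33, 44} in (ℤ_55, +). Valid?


Subgroup test for H = {0, 11, 22, 33, 44} in (ℤ_55, +):
(1) 0 ∈ H? Yes
(2) Closure: for all a,b ∈ H, (a+b) mod 55 ∈ H? Yes
(3) Inverses: for all a ∈ H, -a mod 55 ∈ H? Yes

Yes, H is a subgroup of ℤ_55


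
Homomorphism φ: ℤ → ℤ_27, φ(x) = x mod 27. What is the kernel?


Kernel = preimage of identity
ker(φ) = {x ∈ ℤ : x ≡ 0 (mod 27)} = 27ℤ = {0, ±27, ±54, ...}

ker(φ) = 27ℤ


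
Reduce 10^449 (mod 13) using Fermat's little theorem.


Fermat's little theorem: if p is prime and gcd(a,p)=1, then a^(p-1) ≡ 1 (mod p)
p = 13 is prime, gcd(10,13) = 1
Reduce exponent: 449 mod 12 = 5
So 10^449 ≡ 10^5 (mod 13)
10^5 mod 13 = 4

10^449 ≡ 4 (mod 13)


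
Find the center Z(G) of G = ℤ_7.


Z(G) = {g ∈ G | gx = xg for all x ∈ G}
ℤ_7 is abelian, so Z(G) = G

Z(ℤ_7) = ℤ_7


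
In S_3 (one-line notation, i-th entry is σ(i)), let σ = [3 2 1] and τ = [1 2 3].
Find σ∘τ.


σ∘τ: apply τ first, then σ
1 →τ 1 →σ 3
2 →τ 2 →σ 2
3 →τ 3 →σ 1

σ∘τ = [3 2 1]


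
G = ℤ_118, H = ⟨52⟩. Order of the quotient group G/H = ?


|⟨52⟩| = n / gcd(52, 118) = 118 / 2 = 59
H is normal (ℤ_118 is abelian).
|G/H| = |G| / |H| = 118 / 59 = 2

|G/H| = 2


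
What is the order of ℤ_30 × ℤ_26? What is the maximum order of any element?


|ℤ_30 × ℤ_26| = 30 × 26 = 780
Max element order = lcm(30,26) = 390
Cyclic? No (gcd=2)

|ℤ_30×ℤ_26| = 780, max element order = 390


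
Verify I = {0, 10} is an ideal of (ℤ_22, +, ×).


Check ideal conditions for I = {0, 10} in ℤ_22:
(1) I is an additive subgroup? No
(2) For r ∈ ℤ_22 and a ∈ I: r·a ∈ I? No  [counterexample: r=2, a=10, r·a mod 22 = 20 ∉ I]

No, I is not an ideal of ℤ_22


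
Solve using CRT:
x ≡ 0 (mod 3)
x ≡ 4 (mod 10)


m₁ = 3, m₂ = 10, gcd = 1, so CRT applies. M = m₁·m₂ = 30
Let M₁ = M/m₁ = 10, M₂ = M/m₂ = 3
Find y₁ ≡ M₁⁻¹ (mod m₁): 10⁻¹ ≡ 1 (mod 3)
Find y₂ ≡ M₂⁻¹ (mod m₂): 3⁻¹ ≡ 7 (mod 10)
x = a₁·M₁·y₁ + a₂·M₂·y₂ = 0·10·1 + 4·3·7 = 84
Reduce mod 30: x ≡ 24
Check: 24 mod 3 = 0 ✓, 24 mod 10 = 4 ✓

x ≡ 24 (mod 30)


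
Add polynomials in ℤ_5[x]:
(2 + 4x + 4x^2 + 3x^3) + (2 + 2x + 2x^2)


Add coefficients mod 5:
x^0: 2 + 2 = 4 (mod 5)
x^1: 4 + 2 = 1 (mod 5)
x^2: 4 + 2 = 1 (mod 5)
x^3: 3 + 0 = 3 (mod 5)
Result: 4 + x + x^2 + 3x^3

f + g = 4 + x + x^2 + 3x^3


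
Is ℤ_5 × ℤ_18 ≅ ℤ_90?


Comparing ℤ_5 × ℤ_18 and ℤ_90:
gcd(5,18) = 1, so ℤ_5 × ℤ_18 ≅ ℤ_90 (CRT)

Yes, ℤ_5 × ℤ_18 ≅ ℤ_90


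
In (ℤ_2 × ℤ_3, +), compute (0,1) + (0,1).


Operation: componentwise addition mod (2, 3)
(0,1) + (0,1) = ((a₁+b₁) mod 2, (a₂+b₂) mod 3) with a = (0,1), b = (0,1)

(0,1) + (0,1) = (0,2)


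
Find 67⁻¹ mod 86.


Use the extended Euclidean algorithm to write 1 = 67·s + 86·t; then s mod 86 is the inverse.
Euclidean algorithm:
  67 = 0·86 + 67
  86 = 1·67 + 19
  67 = 3·19 + 10
  19 = 1·10 + 9
  10 = 1·9 + 1
  9 = 9·1 + 0
gcd(67,86) = 1
Back-substitution gives: 67·(9) + 86·(-7) = 1
So 67⁻¹ ≡ 9 ≡ 9 (mod 86)
Check: 67 × 9 = 603 ≡ 1 (mod 86) ✓

67⁻¹ ≡ 9 (mod 86)


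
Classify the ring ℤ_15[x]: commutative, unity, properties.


ℤ_15 has zero divisors (3·5 ≡ 0), and these lift to constant zero divisors in ℤ_15[x]; so not an integral domain
Commutative: Yes
Integral domain: No
Has unity: Yes

ℤ_15[x]: Commutative=Yes, Unity=Yes


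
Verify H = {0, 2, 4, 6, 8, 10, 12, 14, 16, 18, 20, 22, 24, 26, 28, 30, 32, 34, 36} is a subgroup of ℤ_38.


Subgroup test for H = {0, 2, 4, 6, 8, 10, 12, 14, 16, 18, 20, 22, 24, 26, 28, 30, 32, 34, 36} in (ℤ_38, +):
(1) 0 ∈ H? Yes
(2) Closure: for all a,b ∈ H, (a+b) mod 38 ∈ H? Yes
(3) Inverses: for all a ∈ H, -a mod 38 ∈ H? Yes

Yes, H is a subgroup of ℤ_38


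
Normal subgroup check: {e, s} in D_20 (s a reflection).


H = {e, s} in D_20 (s a reflection)
r·s·r⁻¹ = sr⁻² ≠ s for n ≥ 3, so {e, s} is not closed under conjugation

No, not a normal subgroup


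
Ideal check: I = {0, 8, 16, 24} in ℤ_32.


Check ideal conditions for I = {0, 8, 16, 24} in ℤ_32:
(1) I is an additive subgroup? Yes
(2) For r ∈ ℤ_32 and a ∈ I: r·a ∈ I? Yes

Yes, I is an ideal of ℤ_32


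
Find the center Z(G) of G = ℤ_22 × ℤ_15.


Z(G) = {g ∈ G | gx = xg for all x ∈ G}
Direct product of abelian groups is abelian, so Z(G) = G

Z(ℤ_22 × ℤ_15) = ℤ_22 × ℤ_15


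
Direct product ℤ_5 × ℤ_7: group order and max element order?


|ℤ_5 × ℤ_7| = 5 × 7 = 35
Max element order = lcm(5,7) = 35
Cyclic? Yes (gcd=1)

|ℤ_5×ℤ_7| = 35, max element order = 35


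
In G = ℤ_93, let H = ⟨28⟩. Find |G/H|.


|⟨28⟩| = n / gcd(28, 93) = 93 / 1 = 93
H is normal (ℤ_93 is abelian).
|G/H| = |G| / |H| = 93 / 93 = 1

|G/H| = 1


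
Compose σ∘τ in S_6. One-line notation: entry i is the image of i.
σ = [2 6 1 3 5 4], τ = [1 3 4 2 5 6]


σ∘τ: apply τ first, then σ
1 →τ 1 →σ 2
2 →τ 3 →σ 1
3 →τ 4 →σ 3
4 →τ 2 →σ 6
5 →τ 5 →σ 5
6 →τ 6 →σ 4

σ∘τ = [2 1 3 6 5 4]


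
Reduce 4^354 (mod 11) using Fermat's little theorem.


Fermat's little theorem: if p is prime and gcd(a,p)=1, then a^(p-1) ≡ 1 (mod p)
p = 11 is prime, gcd(4,11) = 1
Reduce exponent: 354 mod 10 = 4
So 4^354 ≡ 4^4 (mod 11)
4^4 mod 11 = 3

4^354 ≡ 3 (mod 11)


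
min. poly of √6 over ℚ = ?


√6 satisfies x² - 6 = 0, irreducible over ℚ since 6 is squarefree

Minimal polynomial: x² - 6


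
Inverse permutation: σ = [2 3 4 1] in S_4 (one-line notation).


To find σ⁻¹, swap domain and range:
σ(1) = 2 → σ⁻¹(2) = 1
σ(2) = 3 → σ⁻¹(3) = 2
σ(3) = 4 → σ⁻¹(4) = 3
σ(4) = 1 → σ⁻¹(1) = 4

σ⁻¹ = [4 1 2 3]


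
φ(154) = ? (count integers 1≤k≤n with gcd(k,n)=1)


Factor n: 154 = 2 × 7 × 11
φ(n) = n · ∏(1 - 1/p) over distinct primes p | n
φ(154) = 154 · (1 - 1/2) · (1 - 1/7) · (1 - 1/11) = 60

φ(154) = 60


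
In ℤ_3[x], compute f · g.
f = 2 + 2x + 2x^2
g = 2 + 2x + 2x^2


Expand and collect like terms; reduce coefficients mod 3:
x^0: 2·2 = 4 ≡ 1 (mod 3)
x^1: 2·2 + 2·2 = 8 ≡ 2 (mod 3)
x^2: 2·2 + 2·2 + 2·2 = 12 ≡ 0 (mod 3)
x^3: 2·2 + 2·2 = 8 ≡ 2 (mod 3)
x^4: 2·2 = 4 ≡ 1 (mod 3)
Result: 1 + 2x + 2x^3 + x^4

f · g = 1 + 2x + 2x^3 + x^4


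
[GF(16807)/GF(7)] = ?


GF(16807) = GF(7^5), so the extension degree is 5

[GF(16807)/GF(7)] = 5


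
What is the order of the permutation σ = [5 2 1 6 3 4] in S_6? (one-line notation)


Cycle decomposition: (1 5 3) (4 6)
Cycle lengths: 3, 2
Order = lcm(3, 2) = 6

ord(σ) = 6


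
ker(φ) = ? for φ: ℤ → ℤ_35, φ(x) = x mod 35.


Kernel = preimage of identity
ker(φ) = {x ∈ ℤ : x ≡ 0 (mod 35)} = 35ℤ = {0, ±35, ±70, ...}

ker(φ) = 35ℤ


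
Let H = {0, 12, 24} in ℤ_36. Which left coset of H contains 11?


11 + H = {11 + h (mod 36) : h ∈ H}
11+0=11, 11+12=23, 11+24=35

11 + H = {11, 23, 35}


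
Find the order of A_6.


|A_n| = n!/2 (even permutations)
|A_6| = 6!/2 = 720/2 = 360

|A_6| = 360


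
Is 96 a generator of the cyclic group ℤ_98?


g generates ℤ_n iff gcd(g, n) = 1
gcd(96, 98) = 2
Since gcd = 2 ≠ 1, ⟨96⟩ has order 49 < 98, so 96 is not a generator.

No, 96 does not generate ℤ_98


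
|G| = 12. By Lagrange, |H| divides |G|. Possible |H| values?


Lagrange's theorem: |H| divides |G|
|G| = 12
Divisors of 12: 1, 2, 3, 4, 6, 12

Possible subgroup orders: {1, 2, 3, 4, 6, 12}


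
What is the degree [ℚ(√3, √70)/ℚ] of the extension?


[ℚ(√3,√70):ℚ] = [ℚ(√3,√70):ℚ(√3)]·[ℚ(√3):ℚ] = 2·2 = 4

[ℚ(√3, √70)/ℚ] = 4


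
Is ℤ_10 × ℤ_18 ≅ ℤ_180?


Comparing ℤ_10 × ℤ_18 and ℤ_180:
gcd(10,18) = 2 ≠ 1. Max element order in ℤ_10×ℤ_18 is lcm(10,18) = 90 < 180, so it has no element of order 180

No, ℤ_10 × ℤ_18 ≇ ℤ_180


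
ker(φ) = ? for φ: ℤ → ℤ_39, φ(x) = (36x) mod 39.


Kernel = preimage of identity
ker(φ) = {x ∈ ℤ : 36x ≡ 0 (mod 39)}. gcd(36,39) = 3, so 36x ≡ 0 (mod 39) ⟺ x ≡ 0 (mod 39/3 = 13). Hence ker(φ) = 13ℤ

ker(φ) = 13ℤ


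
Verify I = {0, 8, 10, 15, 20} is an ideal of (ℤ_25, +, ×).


Check ideal conditions for I = {0, 8, 10, 15, 20} in ℤ_25:
(1) I is an additive subgroup? No
(2) For r ∈ ℤ_25 and a ∈ I: r·a ∈ I? No  [counterexample: r=2, a=8, r·a mod 25 = 16 ∉ I]

No, I is not an ideal of ℤ_25


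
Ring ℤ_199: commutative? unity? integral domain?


ℤ_199 is a commutative ring with unity 1; 199 is prime, so ℤ_199 is a field (hence an integral domain)
Commutative: Yes
Integral domain: Yes
Has unity: Yes

ℤ_199: Commutative=Yes, Unity=Yes


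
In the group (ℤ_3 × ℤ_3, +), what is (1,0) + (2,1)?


Operation: componentwise addition mod (3, 3)
(1,0) + (2,1) = ((a₁+b₁) mod 3, (a₂+b₂) mod 3) with a = (1,0), b = (2,1)

(1,0) + (2,1) = (0,1)


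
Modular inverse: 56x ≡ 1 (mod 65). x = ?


Use the extended Euclidean algorithm to write 1 = 56·s + 65·t; then s mod 65 is the inverse.
Euclidean algorithm:
  56 = 0·65 + 56
  65 = 1·56 + 9
  56 = 6·9 + 2
  9 = 4·2 + 1
  2 = 2·1 + 0
gcd(56,65) = 1
Back-substitution gives: 56·(-29) + 65·(25) = 1
So 56⁻¹ ≡ -29 ≡ 36 (mod 65)
Check: 56 × 36 = 2016 ≡ 1 (mod 65) ✓

56⁻¹ ≡ 36 (mod 65)


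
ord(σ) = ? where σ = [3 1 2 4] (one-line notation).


Cycle decomposition: (1 3 2)
Cycle lengths: 3
Order = lcm(3) = 3

ord(σ) = 3
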